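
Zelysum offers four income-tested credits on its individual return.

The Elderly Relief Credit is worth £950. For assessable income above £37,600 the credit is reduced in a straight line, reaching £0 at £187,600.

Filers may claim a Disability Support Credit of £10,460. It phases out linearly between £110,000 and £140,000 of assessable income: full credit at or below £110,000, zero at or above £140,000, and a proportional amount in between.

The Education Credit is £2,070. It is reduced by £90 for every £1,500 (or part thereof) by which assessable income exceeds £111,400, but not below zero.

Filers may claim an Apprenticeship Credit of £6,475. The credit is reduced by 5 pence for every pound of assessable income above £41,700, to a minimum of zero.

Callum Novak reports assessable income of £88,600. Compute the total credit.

£17,287

Elderly Relief Credit: £88,600 is £51,000 into a £150,000 phase-out range, leaving 99,000/150,000 of the credit: £950 × 99,000/150,000 = £627.
Disability Support Credit: £88,600 is at or below the £110,000 threshold, so the full £10,460 applies.
Education Credit: £88,600 is at or below the £111,400 threshold, so the full £2,070 applies.
Apprenticeship Credit: 5% of the £46,900 excess over £41,700 is £2,345; credit = £6,475 − £2,345 = £4,130.
Total: £627 + £10,460 + £2,070 + £4,130 = £17,287.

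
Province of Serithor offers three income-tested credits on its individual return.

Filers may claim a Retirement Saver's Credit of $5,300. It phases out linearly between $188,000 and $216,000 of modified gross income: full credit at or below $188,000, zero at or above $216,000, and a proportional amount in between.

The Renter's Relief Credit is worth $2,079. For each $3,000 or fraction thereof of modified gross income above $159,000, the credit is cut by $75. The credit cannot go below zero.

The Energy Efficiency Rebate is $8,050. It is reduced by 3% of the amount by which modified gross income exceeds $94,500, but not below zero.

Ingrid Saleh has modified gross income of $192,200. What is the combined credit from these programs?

Retirement Saver's Credit: $192,200 is $4,200 into a $28,000 phase-out range, leaving 23,800/28,000 of the credit: $5,300 × 23,800/28,000 = $4,505.
Renter's Relief Credit: income exceeds $159,000 by $33,200, which is 12 full-or-partial $3,000 increments; reduction = 12 × $75 = $900, leaving $1,179.
Energy Efficiency Rebate: 3% of the $97,700 excess over $94,500 is $2,931; credit = $8,050 − $2,931 = $5,119.
Total: $4,505 + $1,179 + $5,119 = $10,803.

$10,803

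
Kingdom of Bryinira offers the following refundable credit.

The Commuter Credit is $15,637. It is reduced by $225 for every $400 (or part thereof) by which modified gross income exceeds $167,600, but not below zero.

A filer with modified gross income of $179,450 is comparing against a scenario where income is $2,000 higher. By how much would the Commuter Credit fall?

At $179,450 — income exceeds $167,600 by $11,850, which is 30 full-or-partial $400 increments; reduction = 30 × $225 = $6,750, leaving $8,887.
At $181,450 — income exceeds $167,600 by $13,850, which is 35 full-or-partial $400 increments; reduction = 35 × $225 = $7,875, leaving $7,762.
Lost: $8,887 − $7,762 = $1,125.

$1,125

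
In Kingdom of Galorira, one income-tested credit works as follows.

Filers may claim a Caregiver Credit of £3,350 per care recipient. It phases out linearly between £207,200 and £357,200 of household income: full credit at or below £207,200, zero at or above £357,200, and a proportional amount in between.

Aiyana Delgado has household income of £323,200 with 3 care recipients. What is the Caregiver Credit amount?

£2,278

Caregiver Credit: base = 3 × £3,350 = £10,050. £323,200 is £116,000 into a £150,000 phase-out range, leaving 34,000/150,000 of the credit: £10,050 × 34,000/150,000 = £2,278.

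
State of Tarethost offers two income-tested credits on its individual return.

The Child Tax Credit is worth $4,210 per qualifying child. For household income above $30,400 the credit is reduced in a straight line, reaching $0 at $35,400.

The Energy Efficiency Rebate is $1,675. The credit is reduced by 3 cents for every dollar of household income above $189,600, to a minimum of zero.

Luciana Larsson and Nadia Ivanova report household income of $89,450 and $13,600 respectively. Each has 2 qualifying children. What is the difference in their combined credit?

Luciana ($89,450): Child Tax Credit: base = 2 × $4,210 = $8,420. $89,450 is at or above $35,400, so the credit is $0. Energy Efficiency Rebate: $89,450 is at or below the $189,600 threshold, so the full $1,675 applies. total $0 + $1,675 = $1,675
Nadia ($13,600): Child Tax Credit: base = 2 × $4,210 = $8,420. $13,600 is at or below the $30,400 threshold, so the full $8,420 applies. Energy Efficiency Rebate: $13,600 is at or below the $189,600 threshold, so the full $1,675 applies. total $8,420 + $1,675 = $10,095
Difference: |$1,675 − $10,095| = $8,420.

$8,420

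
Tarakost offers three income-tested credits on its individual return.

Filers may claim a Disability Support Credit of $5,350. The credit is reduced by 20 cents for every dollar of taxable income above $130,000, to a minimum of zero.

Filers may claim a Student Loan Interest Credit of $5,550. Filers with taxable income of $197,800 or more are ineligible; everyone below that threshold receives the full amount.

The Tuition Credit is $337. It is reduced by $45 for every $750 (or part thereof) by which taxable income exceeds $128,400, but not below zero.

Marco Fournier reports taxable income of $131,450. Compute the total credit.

Disability Support Credit: 20% of the $1,450 excess over $130,000 is $290; credit = $5,350 − $290 = $5,060.
Student Loan Interest Credit: $131,450 is below the $197,800 cutoff, so the full $5,550 applies.
Tuition Credit: income exceeds $128,400 by $3,050, which is 5 full-or-partial $750 increments; reduction = 5 × $45 = $225, leaving $112.
Total: $5,060 + $5,550 + $112 = $10,722.

$10,722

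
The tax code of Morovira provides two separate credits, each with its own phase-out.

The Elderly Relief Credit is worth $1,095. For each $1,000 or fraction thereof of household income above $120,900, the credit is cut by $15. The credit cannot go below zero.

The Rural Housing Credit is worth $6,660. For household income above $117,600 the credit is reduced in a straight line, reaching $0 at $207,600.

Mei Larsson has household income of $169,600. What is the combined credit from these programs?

$3,172

Elderly Relief Credit: income exceeds $120,900 by $48,700, which is 49 full-or-partial $1,000 increments; reduction = 49 × $15 = $735, leaving $360.
Rural Housing Credit: $169,600 is $52,000 into a $90,000 phase-out range, leaving 38,000/90,000 of the credit: $6,660 × 38,000/90,000 = $2,812.
Total: $360 + $2,812 = $3,172.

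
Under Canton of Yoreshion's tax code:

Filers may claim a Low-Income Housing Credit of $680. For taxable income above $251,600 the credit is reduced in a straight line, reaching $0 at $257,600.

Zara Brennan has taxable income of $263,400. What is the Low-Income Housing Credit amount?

Low-Income Housing Credit: $263,400 is at or above $257,600, so the credit is $0.

$0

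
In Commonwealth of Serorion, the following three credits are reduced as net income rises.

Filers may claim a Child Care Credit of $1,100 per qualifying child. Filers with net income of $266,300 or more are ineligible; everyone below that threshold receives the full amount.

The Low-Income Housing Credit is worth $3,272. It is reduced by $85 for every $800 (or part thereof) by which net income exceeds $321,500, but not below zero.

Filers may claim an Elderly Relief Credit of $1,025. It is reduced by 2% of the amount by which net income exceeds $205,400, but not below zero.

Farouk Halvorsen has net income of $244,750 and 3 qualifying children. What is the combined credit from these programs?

$6,810

Child Care Credit: base = 3 × $1,100 = $3,300. $244,750 is below the $266,300 cutoff, so the full $3,300 applies.
Low-Income Housing Credit: $244,750 is at or below the $321,500 threshold, so the full $3,272 applies.
Elderly Relief Credit: 2% of the $39,350 excess over $205,400 is $787; credit = $1,025 − $787 = $238.
Total: $3,300 + $3,272 + $238 = $6,810.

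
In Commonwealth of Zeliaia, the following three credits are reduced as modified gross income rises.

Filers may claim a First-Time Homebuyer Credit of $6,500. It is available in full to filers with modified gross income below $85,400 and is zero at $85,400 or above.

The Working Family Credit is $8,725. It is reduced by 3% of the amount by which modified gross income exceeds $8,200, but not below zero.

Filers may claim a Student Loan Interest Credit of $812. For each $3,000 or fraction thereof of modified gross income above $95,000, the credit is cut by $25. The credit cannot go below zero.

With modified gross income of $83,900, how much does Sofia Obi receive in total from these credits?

First-Time Homebuyer Credit: $83,900 is below the $85,400 cutoff, so the full $6,500 applies.
Working Family Credit: 3% of the $75,700 excess over $8,200 is $2,271; credit = $8,725 − $2,271 = $6,454.
Student Loan Interest Credit: $83,900 is at or below the $95,000 threshold, so the full $812 applies.
Total: $6,500 + $6,454 + $812 = $13,766.

$13,766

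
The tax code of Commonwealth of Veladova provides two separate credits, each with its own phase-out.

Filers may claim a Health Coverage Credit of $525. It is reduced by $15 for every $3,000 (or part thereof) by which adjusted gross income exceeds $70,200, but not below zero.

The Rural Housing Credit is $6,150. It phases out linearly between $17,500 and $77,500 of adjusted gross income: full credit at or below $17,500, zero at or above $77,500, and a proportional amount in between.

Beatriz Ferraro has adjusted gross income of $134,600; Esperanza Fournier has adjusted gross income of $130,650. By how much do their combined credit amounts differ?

Beatriz ($134,600): Health Coverage Credit: income exceeds $70,200 by $64,400, which is 22 full-or-partial $3,000 increments; reduction = 22 × $15 = $330, leaving $195. Rural Housing Credit: $134,600 is at or above $77,500, so the credit is $0. total $195 + $0 = $195
Esperanza ($130,650): Health Coverage Credit: income exceeds $70,200 by $60,450, which is 21 full-or-partial $3,000 increments; reduction = 21 × $15 = $315, leaving $210. Rural Housing Credit: $130,650 is at or above $77,500, so the credit is $0. total $210 + $0 = $210
Difference: |$195 − $210| = $15.

$15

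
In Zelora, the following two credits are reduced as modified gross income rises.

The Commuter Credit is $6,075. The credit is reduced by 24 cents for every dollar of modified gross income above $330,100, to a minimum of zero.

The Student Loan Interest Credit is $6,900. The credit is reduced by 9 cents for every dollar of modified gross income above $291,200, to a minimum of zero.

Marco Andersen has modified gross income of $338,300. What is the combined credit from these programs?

$6,768

Commuter Credit: 24% of the $8,200 excess over $330,100 is $1,968; credit = $6,075 − $1,968 = $4,107.
Student Loan Interest Credit: 9% of the $47,100 excess over $291,200 is $4,239; credit = $6,900 − $4,239 = $2,661.
Total: $4,107 + $2,661 = $6,768.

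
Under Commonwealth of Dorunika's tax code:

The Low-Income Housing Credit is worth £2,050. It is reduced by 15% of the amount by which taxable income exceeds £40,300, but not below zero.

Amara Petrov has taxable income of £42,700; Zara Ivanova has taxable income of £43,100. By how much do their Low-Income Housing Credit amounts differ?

£60

Amara (£42,700): Low-Income Housing Credit: 15% of the £2,400 excess over £40,300 is £360; credit = £2,050 − £360 = £1,690.
Zara (£43,100): Low-Income Housing Credit: 15% of the £2,800 excess over £40,300 is £420; credit = £2,050 − £420 = £1,630.
Difference: |£1,690 − £1,630| = £60.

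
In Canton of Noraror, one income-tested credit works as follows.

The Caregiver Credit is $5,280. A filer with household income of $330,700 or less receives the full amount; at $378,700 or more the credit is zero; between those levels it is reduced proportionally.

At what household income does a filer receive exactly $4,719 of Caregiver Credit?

$4,719 is 4,719/5,280 of the full $5,280, so 561/5,280 of the $48,000 range has been used: income = $330,700 + $48,000 × 561/5,280 = $335,800.

$335,800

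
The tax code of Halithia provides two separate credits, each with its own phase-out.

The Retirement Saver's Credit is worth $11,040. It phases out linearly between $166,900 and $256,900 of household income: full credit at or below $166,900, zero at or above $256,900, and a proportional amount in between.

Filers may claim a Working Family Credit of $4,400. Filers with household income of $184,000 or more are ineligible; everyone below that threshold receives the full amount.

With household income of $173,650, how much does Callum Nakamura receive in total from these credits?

$14,612

Retirement Saver's Credit: $173,650 is $6,750 into a $90,000 phase-out range, leaving 83,250/90,000 of the credit: $11,040 × 83,250/90,000 = $10,212.
Working Family Credit: $173,650 is below the $184,000 cutoff, so the full $4,400 applies.
Total: $10,212 + $4,400 = $14,612.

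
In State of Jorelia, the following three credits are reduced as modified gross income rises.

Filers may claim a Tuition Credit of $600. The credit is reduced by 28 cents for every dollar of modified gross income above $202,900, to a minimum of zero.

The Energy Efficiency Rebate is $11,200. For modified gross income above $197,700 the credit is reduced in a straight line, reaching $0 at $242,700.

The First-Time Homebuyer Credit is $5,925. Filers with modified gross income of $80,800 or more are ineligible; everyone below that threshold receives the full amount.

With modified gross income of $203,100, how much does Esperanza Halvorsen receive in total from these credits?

Tuition Credit: 28% of the $200 excess over $202,900 is $56; credit = $600 − $56 = $544.
Energy Efficiency Rebate: $203,100 is $5,400 into a $45,000 phase-out range, leaving 39,600/45,000 of the credit: $11,200 × 39,600/45,000 = $9,856.
First-Time Homebuyer Credit: $203,100 meets or exceeds the $80,800 cutoff, so the credit is $0.
Total: $544 + $9,856 + $0 = $10,400.

$10,400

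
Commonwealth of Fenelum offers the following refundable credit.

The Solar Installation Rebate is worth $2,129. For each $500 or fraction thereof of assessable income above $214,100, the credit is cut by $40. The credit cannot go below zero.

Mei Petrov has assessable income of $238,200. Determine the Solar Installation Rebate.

$169

Solar Installation Rebate: income exceeds $214,100 by $24,100, which is 49 full-or-partial $500 increments; reduction = 49 × $40 = $1,960, leaving $169.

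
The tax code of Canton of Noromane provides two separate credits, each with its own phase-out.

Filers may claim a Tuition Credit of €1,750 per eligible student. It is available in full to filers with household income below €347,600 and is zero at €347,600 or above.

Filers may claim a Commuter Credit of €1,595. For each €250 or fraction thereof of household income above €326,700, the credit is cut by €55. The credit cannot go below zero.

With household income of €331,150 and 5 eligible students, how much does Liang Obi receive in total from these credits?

€9,355

Tuition Credit: base = 5 × €1,750 = €8,750. €331,150 is below the €347,600 cutoff, so the full €8,750 applies.
Commuter Credit: income exceeds €326,700 by €4,450, which is 18 full-or-partial €250 increments; reduction = 18 × €55 = €990, leaving €605.
Total: €8,750 + €605 = €9,355.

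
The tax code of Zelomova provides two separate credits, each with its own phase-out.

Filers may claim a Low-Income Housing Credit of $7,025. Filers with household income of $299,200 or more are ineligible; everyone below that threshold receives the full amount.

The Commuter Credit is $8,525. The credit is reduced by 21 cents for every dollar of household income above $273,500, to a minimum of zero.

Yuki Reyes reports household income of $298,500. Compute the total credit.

$10,300

Low-Income Housing Credit: $298,500 is below the $299,200 cutoff, so the full $7,025 applies.
Commuter Credit: 21% of the $25,000 excess over $273,500 is $5,250; credit = $8,525 − $5,250 = $3,275.
Total: $7,025 + $3,275 = $10,300.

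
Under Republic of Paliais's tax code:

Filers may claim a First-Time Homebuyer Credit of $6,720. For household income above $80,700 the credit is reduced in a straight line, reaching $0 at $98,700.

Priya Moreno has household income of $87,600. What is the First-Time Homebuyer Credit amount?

$4,144

First-Time Homebuyer Credit: $87,600 is $6,900 into a $18,000 phase-out range, leaving 11,100/18,000 of the credit: $6,720 × 11,100/18,000 = $4,144.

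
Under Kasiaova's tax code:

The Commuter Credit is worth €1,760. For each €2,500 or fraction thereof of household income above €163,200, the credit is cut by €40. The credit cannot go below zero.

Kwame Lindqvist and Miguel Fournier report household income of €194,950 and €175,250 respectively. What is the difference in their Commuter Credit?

Kwame (€194,950): Commuter Credit: income exceeds €163,200 by €31,750, which is 13 full-or-partial €2,500 increments; reduction = 13 × €40 = €520, leaving €1,240.
Miguel (€175,250): Commuter Credit: income exceeds €163,200 by €12,050, which is 5 full-or-partial €2,500 increments; reduction = 5 × €40 = €200, leaving €1,560.
Difference: |€1,240 − €1,560| = €320.

€320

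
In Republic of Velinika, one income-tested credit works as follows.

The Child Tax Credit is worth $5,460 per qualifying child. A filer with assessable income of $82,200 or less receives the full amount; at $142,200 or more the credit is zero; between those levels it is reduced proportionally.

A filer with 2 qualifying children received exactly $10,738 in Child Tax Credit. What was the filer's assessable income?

Full credit = 2 × $5,460 = $10,920.
$10,738 is 10,738/10,920 of the full $10,920, so 182/10,920 of the $60,000 range has been used: income = $82,200 + $60,000 × 182/10,920 = $83,200.

$83,200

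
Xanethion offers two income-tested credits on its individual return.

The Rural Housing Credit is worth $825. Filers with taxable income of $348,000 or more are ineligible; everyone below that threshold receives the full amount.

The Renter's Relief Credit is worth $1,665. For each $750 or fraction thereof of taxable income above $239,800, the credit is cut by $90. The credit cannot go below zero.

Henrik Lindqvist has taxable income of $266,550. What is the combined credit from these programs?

Rural Housing Credit: $266,550 is below the $348,000 cutoff, so the full $825 applies.
Renter's Relief Credit: income exceeds $239,800 by $26,750 → 36 increments × $90 = $3,240 ≥ base, so the credit is $0.
Total: $825 + $0 = $825.

$825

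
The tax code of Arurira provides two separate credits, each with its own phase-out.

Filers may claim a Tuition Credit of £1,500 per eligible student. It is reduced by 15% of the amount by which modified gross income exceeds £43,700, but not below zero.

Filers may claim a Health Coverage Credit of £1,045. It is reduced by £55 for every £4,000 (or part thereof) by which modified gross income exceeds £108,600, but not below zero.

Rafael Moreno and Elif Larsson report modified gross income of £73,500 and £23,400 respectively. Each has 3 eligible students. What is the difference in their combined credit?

Rafael (£73,500): Tuition Credit: base = 3 × £1,500 = £4,500. 15% of the £29,800 excess over £43,700 is £4,470; credit = £4,500 − £4,470 = £30. Health Coverage Credit: £73,500 is at or below the £108,600 threshold, so the full £1,045 applies. total £30 + £1,045 = £1,075
Elif (£23,400): Tuition Credit: base = 3 × £1,500 = £4,500. £23,400 is at or below the £43,700 threshold, so the full £4,500 applies. Health Coverage Credit: £23,400 is at or below the £108,600 threshold, so the full £1,045 applies. total £4,500 + £1,045 = £5,545
Difference: |£1,075 − £5,545| = £4,470.

£4,470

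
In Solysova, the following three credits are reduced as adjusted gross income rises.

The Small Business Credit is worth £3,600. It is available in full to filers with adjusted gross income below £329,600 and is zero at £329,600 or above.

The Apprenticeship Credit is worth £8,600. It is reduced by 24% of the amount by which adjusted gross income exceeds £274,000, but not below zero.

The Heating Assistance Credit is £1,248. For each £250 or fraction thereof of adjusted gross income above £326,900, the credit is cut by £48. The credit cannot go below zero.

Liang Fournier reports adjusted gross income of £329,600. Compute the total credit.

£720

Small Business Credit: £329,600 meets or exceeds the £329,600 cutoff, so the credit is £0.
Apprenticeship Credit: 24% of the £55,600 excess over £274,000 is £13,344 ≥ base, so the credit is £0.
Heating Assistance Credit: income exceeds £326,900 by £2,700, which is 11 full-or-partial £250 increments; reduction = 11 × £48 = £528, leaving £720.
Total: £0 + £0 + £720 = £720.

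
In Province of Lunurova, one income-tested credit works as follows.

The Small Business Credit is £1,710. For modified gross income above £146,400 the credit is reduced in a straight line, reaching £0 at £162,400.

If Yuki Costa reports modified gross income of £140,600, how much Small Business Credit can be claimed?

£1,710

Small Business Credit: £140,600 is at or below the £146,400 threshold, so the full £1,710 applies.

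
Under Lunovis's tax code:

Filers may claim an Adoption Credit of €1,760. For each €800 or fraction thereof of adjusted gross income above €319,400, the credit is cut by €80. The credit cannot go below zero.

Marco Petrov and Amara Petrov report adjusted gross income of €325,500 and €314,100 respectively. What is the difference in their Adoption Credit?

€640

Marco (€325,500): Adoption Credit: income exceeds €319,400 by €6,100, which is 8 full-or-partial €800 increments; reduction = 8 × €80 = €640, leaving €1,120.
Amara (€314,100): Adoption Credit: €314,100 is at or below the €319,400 threshold, so the full €1,760 applies.
Difference: |€1,120 − €1,760| = €640.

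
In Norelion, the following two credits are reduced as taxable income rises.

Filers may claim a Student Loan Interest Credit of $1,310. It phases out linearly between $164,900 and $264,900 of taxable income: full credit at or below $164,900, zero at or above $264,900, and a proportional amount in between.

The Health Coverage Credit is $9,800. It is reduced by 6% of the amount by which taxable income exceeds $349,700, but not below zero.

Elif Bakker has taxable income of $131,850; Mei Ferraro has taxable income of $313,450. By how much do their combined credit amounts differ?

Elif ($131,850): Student Loan Interest Credit: $131,850 is at or below the $164,900 threshold, so the full $1,310 applies. Health Coverage Credit: $131,850 is at or below the $349,700 threshold, so the full $9,800 applies. total $1,310 + $9,800 = $11,110
Mei ($313,450): Student Loan Interest Credit: $313,450 is at or above $264,900, so the credit is $0. Health Coverage Credit: $313,450 is at or below the $349,700 threshold, so the full $9,800 applies. total $0 + $9,800 = $9,800
Difference: |$11,110 − $9,800| = $1,310.

$1,310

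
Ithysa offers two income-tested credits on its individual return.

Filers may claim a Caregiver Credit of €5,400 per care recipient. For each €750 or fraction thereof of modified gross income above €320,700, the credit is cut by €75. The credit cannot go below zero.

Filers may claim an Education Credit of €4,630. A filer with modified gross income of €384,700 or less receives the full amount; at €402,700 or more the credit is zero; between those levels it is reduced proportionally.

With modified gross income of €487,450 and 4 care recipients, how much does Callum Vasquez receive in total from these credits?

€4,875

Caregiver Credit: base = 4 × €5,400 = €21,600. income exceeds €320,700 by €166,750, which is 223 full-or-partial €750 increments; reduction = 223 × €75 = €16,725, leaving €4,875.
Education Credit: €487,450 is at or above €402,700, so the credit is €0.
Total: €4,875 + €0 = €4,875.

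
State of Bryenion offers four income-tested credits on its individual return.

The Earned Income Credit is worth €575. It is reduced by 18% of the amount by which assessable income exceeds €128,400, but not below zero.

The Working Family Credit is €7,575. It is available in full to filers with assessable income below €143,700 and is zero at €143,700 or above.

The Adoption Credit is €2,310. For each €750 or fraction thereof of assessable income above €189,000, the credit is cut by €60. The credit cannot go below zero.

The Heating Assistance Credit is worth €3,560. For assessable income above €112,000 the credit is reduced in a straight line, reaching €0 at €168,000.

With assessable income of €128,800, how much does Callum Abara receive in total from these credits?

Earned Income Credit: 18% of the €400 excess over €128,400 is €72; credit = €575 − €72 = €503.
Working Family Credit: €128,800 is below the €143,700 cutoff, so the full €7,575 applies.
Adoption Credit: €128,800 is at or below the €189,000 threshold, so the full €2,310 applies.
Heating Assistance Credit: €128,800 is €16,800 into a €56,000 phase-out range, leaving 39,200/56,000 of the credit: €3,560 × 39,200/56,000 = €2,492.
Total: €503 + €7,575 + €2,310 + €2,492 = €12,880.

€12,880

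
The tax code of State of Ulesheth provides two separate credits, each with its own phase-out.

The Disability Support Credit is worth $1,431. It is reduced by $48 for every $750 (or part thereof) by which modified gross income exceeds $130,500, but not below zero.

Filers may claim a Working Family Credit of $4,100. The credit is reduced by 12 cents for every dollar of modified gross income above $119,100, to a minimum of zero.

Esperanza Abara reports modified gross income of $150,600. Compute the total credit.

Disability Support Credit: income exceeds $130,500 by $20,100, which is 27 full-or-partial $750 increments; reduction = 27 × $48 = $1,296, leaving $135.
Working Family Credit: 12% of the $31,500 excess over $119,100 is $3,780; credit = $4,100 − $3,780 = $320.
Total: $135 + $320 = $455.

$455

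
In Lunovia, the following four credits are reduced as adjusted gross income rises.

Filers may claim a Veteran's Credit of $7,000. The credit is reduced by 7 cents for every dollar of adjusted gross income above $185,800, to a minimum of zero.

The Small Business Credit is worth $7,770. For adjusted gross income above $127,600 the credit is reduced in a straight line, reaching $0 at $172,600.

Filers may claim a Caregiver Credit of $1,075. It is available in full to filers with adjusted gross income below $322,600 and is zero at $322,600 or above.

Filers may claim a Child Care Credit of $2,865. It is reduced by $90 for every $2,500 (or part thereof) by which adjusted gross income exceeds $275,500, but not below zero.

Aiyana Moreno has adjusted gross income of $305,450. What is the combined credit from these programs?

$2,860

Veteran's Credit: 7% of the $119,650 excess over $185,800 is $8,375.50 ≥ base, so the credit is $0.
Small Business Credit: $305,450 is at or above $172,600, so the credit is $0.
Caregiver Credit: $305,450 is below the $322,600 cutoff, so the full $1,075 applies.
Child Care Credit: income exceeds $275,500 by $29,950, which is 12 full-or-partial $2,500 increments; reduction = 12 × $90 = $1,080, leaving $1,785.
Total: $0 + $0 + $1,075 + $1,785 = $2,860.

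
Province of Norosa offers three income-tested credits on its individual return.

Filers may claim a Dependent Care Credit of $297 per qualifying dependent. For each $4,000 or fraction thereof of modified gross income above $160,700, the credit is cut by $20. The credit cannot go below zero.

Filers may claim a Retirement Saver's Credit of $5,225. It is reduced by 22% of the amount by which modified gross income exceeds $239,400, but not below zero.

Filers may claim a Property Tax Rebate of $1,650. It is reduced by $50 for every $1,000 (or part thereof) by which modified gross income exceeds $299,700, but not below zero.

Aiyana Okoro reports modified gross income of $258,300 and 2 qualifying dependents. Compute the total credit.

$2,811

Dependent Care Credit: base = 2 × $297 = $594. income exceeds $160,700 by $97,600, which is 25 full-or-partial $4,000 increments; reduction = 25 × $20 = $500, leaving $94.
Retirement Saver's Credit: 22% of the $18,900 excess over $239,400 is $4,158; credit = $5,225 − $4,158 = $1,067.
Property Tax Rebate: $258,300 is at or below the $299,700 threshold, so the full $1,650 applies.
Total: $94 + $1,067 + $1,650 = $2,811.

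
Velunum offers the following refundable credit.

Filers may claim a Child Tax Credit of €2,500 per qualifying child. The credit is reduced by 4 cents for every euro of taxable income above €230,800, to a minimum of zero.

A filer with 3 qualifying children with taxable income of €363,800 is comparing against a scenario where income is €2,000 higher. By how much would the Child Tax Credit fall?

€80

At €363,800 — base = 3 × €2,500 = €7,500. 4% of the €133,000 excess over €230,800 is €5,320; credit = €7,500 − €5,320 = €2,180.
At €365,800 — base = 3 × €2,500 = €7,500. 4% of the €135,000 excess over €230,800 is €5,400; credit = €7,500 − €5,400 = €2,100.
Lost: €2,180 − €2,100 = €80.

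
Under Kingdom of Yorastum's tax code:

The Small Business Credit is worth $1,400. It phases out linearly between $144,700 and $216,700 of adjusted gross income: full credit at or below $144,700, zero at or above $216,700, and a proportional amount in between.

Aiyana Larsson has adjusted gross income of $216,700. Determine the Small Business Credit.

Small Business Credit: $216,700 is at or above $216,700, so the credit is $0.

$0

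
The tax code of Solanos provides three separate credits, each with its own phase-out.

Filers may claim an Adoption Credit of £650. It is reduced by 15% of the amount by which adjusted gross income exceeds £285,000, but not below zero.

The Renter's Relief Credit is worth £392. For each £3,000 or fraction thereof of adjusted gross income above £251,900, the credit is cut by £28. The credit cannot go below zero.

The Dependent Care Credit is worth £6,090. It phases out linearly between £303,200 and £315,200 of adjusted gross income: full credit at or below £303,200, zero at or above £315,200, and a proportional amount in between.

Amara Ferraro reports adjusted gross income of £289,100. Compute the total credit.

£6,153

Adoption Credit: 15% of the £4,100 excess over £285,000 is £615; credit = £650 − £615 = £35.
Renter's Relief Credit: income exceeds £251,900 by £37,200, which is 13 full-or-partial £3,000 increments; reduction = 13 × £28 = £364, leaving £28.
Dependent Care Credit: £289,100 is at or below the £303,200 threshold, so the full £6,090 applies.
Total: £35 + £28 + £6,090 = £6,153.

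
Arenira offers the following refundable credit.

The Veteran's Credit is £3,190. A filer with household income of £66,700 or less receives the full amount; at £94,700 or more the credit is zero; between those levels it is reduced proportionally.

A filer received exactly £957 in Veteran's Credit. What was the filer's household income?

£86,300

£957 is 957/3,190 of the full £3,190, so 2,233/3,190 of the £28,000 range has been used: income = £66,700 + £28,000 × 2,233/3,190 = £86,300.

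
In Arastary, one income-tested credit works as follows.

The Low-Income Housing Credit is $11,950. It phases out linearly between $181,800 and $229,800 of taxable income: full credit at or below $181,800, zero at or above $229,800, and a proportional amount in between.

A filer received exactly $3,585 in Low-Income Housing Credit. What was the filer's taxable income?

$3,585 is 3,585/11,950 of the full $11,950, so 8,365/11,950 of the $48,000 range has been used: income = $181,800 + $48,000 × 8,365/11,950 = $215,400.

$215,400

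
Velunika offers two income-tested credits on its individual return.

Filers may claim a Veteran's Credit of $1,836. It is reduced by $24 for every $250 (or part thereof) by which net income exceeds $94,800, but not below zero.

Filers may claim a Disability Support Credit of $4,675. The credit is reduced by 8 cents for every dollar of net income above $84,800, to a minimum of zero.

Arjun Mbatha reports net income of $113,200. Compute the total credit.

Veteran's Credit: income exceeds $94,800 by $18,400, which is 74 full-or-partial $250 increments; reduction = 74 × $24 = $1,776, leaving $60.
Disability Support Credit: 8% of the $28,400 excess over $84,800 is $2,272; credit = $4,675 − $2,272 = $2,403.
Total: $60 + $2,403 = $2,463.

$2,463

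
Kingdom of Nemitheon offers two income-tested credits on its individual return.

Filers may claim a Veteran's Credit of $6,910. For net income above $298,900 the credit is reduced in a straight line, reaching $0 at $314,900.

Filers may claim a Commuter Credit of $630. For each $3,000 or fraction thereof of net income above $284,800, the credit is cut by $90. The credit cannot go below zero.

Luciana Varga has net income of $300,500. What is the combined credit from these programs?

Veteran's Credit: $300,500 is $1,600 into a $16,000 phase-out range, leaving 14,400/16,000 of the credit: $6,910 × 14,400/16,000 = $6,219.
Commuter Credit: income exceeds $284,800 by $15,700, which is 6 full-or-partial $3,000 increments; reduction = 6 × $90 = $540, leaving $90.
Total: $6,219 + $90 = $6,309.

$6,309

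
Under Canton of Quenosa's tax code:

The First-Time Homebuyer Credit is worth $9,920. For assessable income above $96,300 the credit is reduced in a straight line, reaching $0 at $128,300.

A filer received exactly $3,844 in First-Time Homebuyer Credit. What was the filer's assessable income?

$3,844 is 3,844/9,920 of the full $9,920, so 6,076/9,920 of the $32,000 range has been used: income = $96,300 + $32,000 × 6,076/9,920 = $115,900.

$115,900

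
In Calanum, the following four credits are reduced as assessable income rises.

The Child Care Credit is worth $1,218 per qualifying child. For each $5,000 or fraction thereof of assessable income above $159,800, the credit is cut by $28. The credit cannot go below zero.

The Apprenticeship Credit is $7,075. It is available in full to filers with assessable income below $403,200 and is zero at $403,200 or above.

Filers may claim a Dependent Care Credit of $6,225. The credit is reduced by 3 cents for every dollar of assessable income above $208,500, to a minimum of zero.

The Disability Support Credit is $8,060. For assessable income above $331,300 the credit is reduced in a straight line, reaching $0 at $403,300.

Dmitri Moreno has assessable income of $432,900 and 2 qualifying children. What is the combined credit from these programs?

Child Care Credit: base = 2 × $1,218 = $2,436. income exceeds $159,800 by $273,100, which is 55 full-or-partial $5,000 increments; reduction = 55 × $28 = $1,540, leaving $896.
Apprenticeship Credit: $432,900 meets or exceeds the $403,200 cutoff, so the credit is $0.
Dependent Care Credit: 3% of the $224,400 excess over $208,500 is $6,732 ≥ base, so the credit is $0.
Disability Support Credit: $432,900 is at or above $403,300, so the credit is $0.
Total: $896 + $0 + $0 + $0 = $896.

$896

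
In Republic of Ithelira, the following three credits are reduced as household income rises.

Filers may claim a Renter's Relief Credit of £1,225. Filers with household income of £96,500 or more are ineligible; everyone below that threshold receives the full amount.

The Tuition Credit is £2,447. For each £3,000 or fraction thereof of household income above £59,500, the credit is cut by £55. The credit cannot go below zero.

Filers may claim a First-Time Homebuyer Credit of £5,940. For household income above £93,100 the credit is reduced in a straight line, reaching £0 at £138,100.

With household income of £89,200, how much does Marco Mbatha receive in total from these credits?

£9,062

Renter's Relief Credit: £89,200 is below the £96,500 cutoff, so the full £1,225 applies.
Tuition Credit: income exceeds £59,500 by £29,700, which is 10 full-or-partial £3,000 increments; reduction = 10 × £55 = £550, leaving £1,897.
First-Time Homebuyer Credit: £89,200 is at or below the £93,100 threshold, so the full £5,940 applies.
Total: £1,225 + £1,897 + £5,940 = £9,062.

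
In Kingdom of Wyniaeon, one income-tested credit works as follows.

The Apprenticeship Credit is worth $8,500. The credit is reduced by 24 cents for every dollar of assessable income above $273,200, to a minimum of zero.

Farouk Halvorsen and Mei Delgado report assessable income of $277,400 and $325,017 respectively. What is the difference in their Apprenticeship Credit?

$7,492

Farouk ($277,400): Apprenticeship Credit: 24% of the $4,200 excess over $273,200 is $1,008; credit = $8,500 − $1,008 = $7,492.
Mei ($325,017): Apprenticeship Credit: 24% of the $51,817 excess over $273,200 is $12,436.08 ≥ base, so the credit is $0.
Difference: |$7,492 − $0| = $7,492.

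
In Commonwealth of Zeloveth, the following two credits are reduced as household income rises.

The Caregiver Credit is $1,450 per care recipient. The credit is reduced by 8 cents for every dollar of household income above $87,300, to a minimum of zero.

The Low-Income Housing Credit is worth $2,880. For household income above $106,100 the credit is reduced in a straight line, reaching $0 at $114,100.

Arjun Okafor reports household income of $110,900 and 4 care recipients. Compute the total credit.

$5,064

Caregiver Credit: base = 4 × $1,450 = $5,800. 8% of the $23,600 excess over $87,300 is $1,888; credit = $5,800 − $1,888 = $3,912.
Low-Income Housing Credit: $110,900 is $4,800 into a $8,000 phase-out range, leaving 3,200/8,000 of the credit: $2,880 × 3,200/8,000 = $1,152.
Total: $3,912 + $1,152 = $5,064.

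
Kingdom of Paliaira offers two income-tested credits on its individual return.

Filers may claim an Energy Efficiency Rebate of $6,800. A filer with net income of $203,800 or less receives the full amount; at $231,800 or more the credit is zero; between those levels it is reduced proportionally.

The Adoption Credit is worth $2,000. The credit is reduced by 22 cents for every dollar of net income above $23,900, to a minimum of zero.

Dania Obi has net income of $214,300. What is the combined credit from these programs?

Energy Efficiency Rebate: $214,300 is $10,500 into a $28,000 phase-out range, leaving 17,500/28,000 of the credit: $6,800 × 17,500/28,000 = $4,250.
Adoption Credit: 22% of the $190,400 excess over $23,900 is $41,888 ≥ base, so the credit is $0.
Total: $4,250 + $0 = $4,250.

$4,250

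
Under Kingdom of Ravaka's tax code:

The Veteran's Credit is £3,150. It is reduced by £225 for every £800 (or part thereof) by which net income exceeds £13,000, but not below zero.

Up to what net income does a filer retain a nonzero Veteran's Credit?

After 13 increments the reduction is 13 × £225 = £2,925, leaving £225; one more increment wipes it out. Increment 13 ends at excess 13 × £800 = £10,400, so the highest qualifying income is £13,000 + £10,400 = £23,400.

£23,400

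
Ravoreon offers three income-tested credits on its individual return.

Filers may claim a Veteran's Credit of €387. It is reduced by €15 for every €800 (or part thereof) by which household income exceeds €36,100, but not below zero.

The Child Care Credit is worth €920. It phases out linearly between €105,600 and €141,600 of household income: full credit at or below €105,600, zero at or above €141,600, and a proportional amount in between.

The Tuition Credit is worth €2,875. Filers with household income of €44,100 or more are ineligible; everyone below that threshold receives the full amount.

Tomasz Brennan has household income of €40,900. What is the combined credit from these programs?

€4,092

Veteran's Credit: income exceeds €36,100 by €4,800, which is 6 full-or-partial €800 increments; reduction = 6 × €15 = €90, leaving €297.
Child Care Credit: €40,900 is at or below the €105,600 threshold, so the full €920 applies.
Tuition Credit: €40,900 is below the €44,100 cutoff, so the full €2,875 applies.
Total: €297 + €920 + €2,875 = €4,092.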